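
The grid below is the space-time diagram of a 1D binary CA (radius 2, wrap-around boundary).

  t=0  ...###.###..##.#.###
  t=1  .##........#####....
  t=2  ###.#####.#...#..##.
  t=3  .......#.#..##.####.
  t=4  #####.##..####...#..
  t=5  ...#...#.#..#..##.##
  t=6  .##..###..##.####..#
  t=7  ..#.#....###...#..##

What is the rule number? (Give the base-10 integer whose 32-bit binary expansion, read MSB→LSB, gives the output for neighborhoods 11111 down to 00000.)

1143943789

  [31] ##### => .  t=1,i=13
  [30] ####. => #  t=1,i=14
  [29] ###.# => .  t=0,i=5
  [28] ###.. => .  t=0,i=9
  [27] ##.## => .  t=0,i=6
  [26] ##.#. => #  t=0,i=14
  [25] ##..# => .  t=0,i=10
  [24] ##... => .  t=0,i=0
  [23] #.### => .  t=0,i=7
  [22] #.##. => .  t=4,i=6
  [21] #.#.# => #  t=0,i=15
  [20] #.#.. => .  t=2,i=10
  [19] #..## => #  t=0,i=11
  [18] #..#. => #  t=5,i=11
  [17] #...# => #  t=0,i=1
  [16] #.... => #  t=1,i=4
  [15] .#### => .  t=1,i=12
  [14] .###. => .  t=0,i=4
  [13] .##.# => #  t=0,i=13
  [12] .##.. => #  t=1,i=2
  [11] .#.## => .  t=0,i=16
  [10] .#.#. => .  t=3,i=8
  [9] .#..# => #  t=2,i=15
  [8] .#... => .  t=2,i=11
  [7] ..### => .  t=0,i=3
  [6] ..##. => #  t=0,i=12
  [5] ..#.# => #  t=3,i=7
  [4] ..#.. => .  t=2,i=14
  [3] ...## => #  t=0,i=2
  [2] ...#. => #  t=2,i=13
  [1] ....# => .  t=1,i=9
  [0] ..... => #  t=1,i=5
  bits 01000100001011110011001001101101 = 1143943789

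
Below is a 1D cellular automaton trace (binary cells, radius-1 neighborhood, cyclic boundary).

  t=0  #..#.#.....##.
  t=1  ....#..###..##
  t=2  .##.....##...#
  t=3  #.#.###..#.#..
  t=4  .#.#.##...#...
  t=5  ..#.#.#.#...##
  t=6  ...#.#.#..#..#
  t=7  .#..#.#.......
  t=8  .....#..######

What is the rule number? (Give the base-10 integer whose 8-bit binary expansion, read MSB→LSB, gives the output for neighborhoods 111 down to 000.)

  ###|#  b7=1 t=1,i=8
  ##.|#  b6=1 t=0,i=12
  #.#|#  b5=1 t=0,i=4
  #..|.  b4=0 t=0,i=1
  .##|.  b3=0 t=0,i=11
  .#.|.  b2=0 t=0,i=0
  ..#|.  b1=0 t=0,i=2
  ...|#  b0=1 t=0,i=7
  bits 11100001 = 225

225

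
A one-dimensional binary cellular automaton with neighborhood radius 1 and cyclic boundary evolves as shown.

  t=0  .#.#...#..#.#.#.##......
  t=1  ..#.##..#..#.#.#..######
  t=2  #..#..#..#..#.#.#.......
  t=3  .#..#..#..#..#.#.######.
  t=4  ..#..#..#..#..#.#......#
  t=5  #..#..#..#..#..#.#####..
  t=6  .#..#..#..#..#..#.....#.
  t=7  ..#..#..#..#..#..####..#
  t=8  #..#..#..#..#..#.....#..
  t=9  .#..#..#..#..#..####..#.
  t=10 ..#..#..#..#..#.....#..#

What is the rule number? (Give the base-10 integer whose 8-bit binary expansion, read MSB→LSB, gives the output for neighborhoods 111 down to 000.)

  [7] ### => .  t=1,i=19
  [6] ##. => .  t=0,i=17
  [5] #.# => #  t=0,i=2
  [4] #.. => #  t=0,i=4
  [3] .## => .  t=0,i=16
  [2] .#. => .  t=0,i=1
  [1] ..# => .  t=0,i=0
  [0] ... => #  t=0,i=5
  bits 00110001 = 49

49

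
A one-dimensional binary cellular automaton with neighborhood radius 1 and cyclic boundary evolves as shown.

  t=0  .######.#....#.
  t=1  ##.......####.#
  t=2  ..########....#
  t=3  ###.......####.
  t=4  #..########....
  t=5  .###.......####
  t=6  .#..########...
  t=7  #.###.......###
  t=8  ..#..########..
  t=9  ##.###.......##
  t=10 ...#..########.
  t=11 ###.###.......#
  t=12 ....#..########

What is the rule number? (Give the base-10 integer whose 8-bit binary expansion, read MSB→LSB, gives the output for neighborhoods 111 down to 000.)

  ### -> .   bit 7 = 0  t=0,i=2
  ##. -> .   bit 6 = 0  t=0,i=6
  #.# -> .   bit 5 = 0  t=0,i=7
  #.. -> #   bit 4 = 1  t=0,i=9
  .## -> #   bit 3 = 1  t=0,i=1
  .#. -> .   bit 2 = 0  t=0,i=8
  ..# -> #   bit 1 = 1  t=0,i=0
  ... -> #   bit 0 = 1  t=0,i=10
  bits 00011011 = 27

27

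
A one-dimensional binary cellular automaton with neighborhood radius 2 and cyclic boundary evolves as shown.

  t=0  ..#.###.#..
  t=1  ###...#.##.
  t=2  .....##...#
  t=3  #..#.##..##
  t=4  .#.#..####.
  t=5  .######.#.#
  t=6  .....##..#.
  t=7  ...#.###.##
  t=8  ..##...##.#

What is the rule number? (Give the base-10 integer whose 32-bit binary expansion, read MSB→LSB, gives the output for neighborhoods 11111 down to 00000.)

1779963894

  ##### -> .   bit 31 = 0  t=5,i=3
  ####. -> #   bit 30 = 1  t=4,i=8
  ###.# -> #   bit 29 = 1  t=0,i=6
  ###.. -> .   bit 28 = 0  t=1,i=2
  ##.## -> #   bit 27 = 1  t=1,i=10
  ##.#. -> .   bit 26 = 0  t=0,i=7
  ##..# -> #   bit 25 = 1  t=3,i=1
  ##... -> .   bit 24 = 0  t=1,i=3
  #.### -> .   bit 23 = 0  t=0,i=4
  #.##. -> .   bit 22 = 0  t=1,i=8
  #.#.# -> .   bit 21 = 0  t=5,i=8
  #.#.. -> #   bit 20 = 1  t=0,i=8
  #..## -> #   bit 19 = 1  t=3,i=8
  #..#. -> .   bit 18 = 0  t=3,i=2
  #...# -> .   bit 17 = 0  t=1,i=4
  #.... -> .   bit 16 = 0  t=0,i=10
  .#### -> .   bit 15 = 0  t=4,i=7
  .###. -> .   bit 14 = 0  t=0,i=5
  .##.# -> .   bit 13 = 0  t=1,i=9
  .##.. -> #   bit 12 = 1  t=2,i=6
  .#.## -> .   bit 11 = 0  t=0,i=3
  .#.#. -> #   bit 10 = 1  t=4,i=2
  .#..# -> #   bit 9 = 1  t=4,i=4
  .#... -> #   bit 8 = 1  t=0,i=9
  ..### -> #   bit 7 = 1  t=3,i=9
  ..##. -> #   bit 6 = 1  t=2,i=5
  ..#.# -> #   bit 5 = 1  t=0,i=2
  ..#.. -> #   bit 4 = 1  t=2,i=10
  ...## -> .   bit 3 = 0  t=2,i=4
  ...#. -> #   bit 2 = 1  t=0,i=1
  ....# -> #   bit 1 = 1  t=0,i=0
  ..... -> .   bit 0 = 0  t=2,i=2
  bits 01101010000110000001011111110110 = 1779963894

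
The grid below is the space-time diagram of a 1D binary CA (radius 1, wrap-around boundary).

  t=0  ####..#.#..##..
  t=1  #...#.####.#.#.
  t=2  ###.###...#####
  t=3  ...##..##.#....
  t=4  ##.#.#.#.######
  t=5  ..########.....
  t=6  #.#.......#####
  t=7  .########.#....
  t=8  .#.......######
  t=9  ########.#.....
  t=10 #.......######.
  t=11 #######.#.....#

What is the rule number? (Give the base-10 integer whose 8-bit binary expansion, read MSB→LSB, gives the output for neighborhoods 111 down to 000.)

61

  ### -> .   bit 7 = 0  t=0,i=1
  ##. -> .   bit 6 = 0  t=0,i=3
  #.# -> #   bit 5 = 1  t=0,i=7
  #.. -> #   bit 4 = 1  t=0,i=4
  .## -> #   bit 3 = 1  t=0,i=0
  .#. -> #   bit 2 = 1  t=0,i=6
  ..# -> .   bit 1 = 0  t=0,i=5
  ... -> #   bit 0 = 1  t=1,i=2
  bits 00111101 = 61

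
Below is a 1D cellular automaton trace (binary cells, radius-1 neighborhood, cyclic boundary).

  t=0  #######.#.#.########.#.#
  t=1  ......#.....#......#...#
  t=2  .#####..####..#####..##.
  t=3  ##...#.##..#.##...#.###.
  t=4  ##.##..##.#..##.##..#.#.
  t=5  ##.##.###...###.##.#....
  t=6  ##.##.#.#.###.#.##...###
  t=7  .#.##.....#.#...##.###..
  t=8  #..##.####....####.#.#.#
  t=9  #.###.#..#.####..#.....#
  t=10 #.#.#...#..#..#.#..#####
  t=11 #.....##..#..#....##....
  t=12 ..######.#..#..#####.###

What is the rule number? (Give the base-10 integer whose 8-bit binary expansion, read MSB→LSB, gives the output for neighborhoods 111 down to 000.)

  ###|.  b7=0 t=0,i=0
  ##.|#  b6=1 t=0,i=6
  #.#|.  b5=0 t=0,i=7
  #..|.  b4=0 t=1,i=0
  .##|#  b3=1 t=0,i=12
  .#.|.  b2=0 t=0,i=8
  ..#|#  b1=1 t=1,i=5
  ...|#  b0=1 t=1,i=1
  bits 01001011 = 75

75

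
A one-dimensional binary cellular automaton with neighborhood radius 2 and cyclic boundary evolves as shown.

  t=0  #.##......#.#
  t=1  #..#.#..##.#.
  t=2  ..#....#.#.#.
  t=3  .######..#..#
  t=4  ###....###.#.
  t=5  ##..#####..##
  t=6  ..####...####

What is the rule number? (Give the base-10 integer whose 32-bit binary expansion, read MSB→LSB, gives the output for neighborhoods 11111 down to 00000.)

44956062

  [31] ##### => .  t=3,i=3
  [30] ####. => .  t=3,i=5
  [29] ###.# => .  t=4,i=9
  [28] ###.. => .  t=3,i=6
  [27] ##.## => .  t=0,i=1
  [26] ##.#. => .  t=1,i=10
  [25] ##..# => #  t=3,i=7
  [24] ##... => .  t=0,i=4
  [23] #.### => #  t=3,i=1
  [22] #.##. => .  t=0,i=2
  [21] #.#.# => #  t=1,i=11
  [20] #.#.. => .  t=1,i=0
  [19] #..## => #  t=1,i=7
  [18] #..#. => #  t=1,i=2
  [17] #...# => .  t=2,i=0
  [16] #.... => #  t=0,i=5
  [15] .#### => #  t=3,i=2
  [14] .###. => #  t=4,i=1
  [13] .##.# => #  t=0,i=0
  [12] .##.. => #  t=0,i=3
  [11] .#.## => #  t=0,i=11
  [10] .#.#. => .  t=1,i=4
  [9] .#..# => .  t=1,i=1
  [8] .#... => #  t=2,i=3
  [7] ..### => #  t=4,i=7
  [6] ..##. => .  t=1,i=8
  [5] ..#.# => .  t=0,i=10
  [4] ..#.. => #  t=2,i=2
  [3] ...## => #  t=4,i=6
  [2] ...#. => #  t=0,i=9
  [1] ....# => #  t=0,i=8
  [0] ..... => .  t=0,i=6
  bits 00000010101011011111100110011110 = 44956062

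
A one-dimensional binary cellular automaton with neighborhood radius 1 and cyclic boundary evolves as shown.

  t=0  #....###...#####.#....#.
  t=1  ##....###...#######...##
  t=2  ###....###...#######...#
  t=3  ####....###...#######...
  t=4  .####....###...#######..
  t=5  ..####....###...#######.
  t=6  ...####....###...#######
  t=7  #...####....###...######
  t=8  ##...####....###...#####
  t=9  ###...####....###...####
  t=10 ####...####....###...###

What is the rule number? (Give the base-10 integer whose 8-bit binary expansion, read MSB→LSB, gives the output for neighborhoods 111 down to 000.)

  nb ###: next=#  (t=0,i=6, bit7=1)
  nb ##.: next=#  (t=0,i=7, bit6=1)
  nb #.#: next=#  (t=0,i=16, bit5=1)
  nb #..: next=#  (t=0,i=1, bit4=1)
  nb .##: next=.  (t=0,i=5, bit3=0)
  nb .#.: next=#  (t=0,i=0, bit2=1)
  nb ..#: next=.  (t=0,i=4, bit1=0)
  nb ...: next=.  (t=0,i=2, bit0=0)
  bits 11110100 = 244

244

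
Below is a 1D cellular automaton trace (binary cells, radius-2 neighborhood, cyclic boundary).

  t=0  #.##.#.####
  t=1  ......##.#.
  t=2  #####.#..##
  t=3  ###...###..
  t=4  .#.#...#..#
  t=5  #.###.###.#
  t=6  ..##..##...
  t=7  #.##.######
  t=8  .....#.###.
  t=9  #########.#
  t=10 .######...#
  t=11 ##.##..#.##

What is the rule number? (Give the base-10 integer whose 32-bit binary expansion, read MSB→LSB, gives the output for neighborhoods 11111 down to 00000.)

2174312311

  ##### -> #   bit 31 = 1  t=0,i=9
  ####. -> .   bit 30 = 0  t=0,i=10
  ###.# -> .   bit 29 = 0  t=0,i=0
  ###.. -> .   bit 28 = 0  t=3,i=2
  ##.## -> .   bit 27 = 0  t=0,i=1
  ##.#. -> .   bit 26 = 0  t=0,i=4
  ##..# -> .   bit 25 = 0  t=3,i=9
  ##... -> #   bit 24 = 1  t=3,i=3
  #.### -> #   bit 23 = 1  t=0,i=7
  #.##. -> .   bit 22 = 0  t=0,i=2
  #.#.# -> .   bit 21 = 0  t=0,i=5
  #.#.. -> #   bit 20 = 1  t=1,i=9
  #..## -> #   bit 19 = 1  t=2,i=8
  #..#. -> .   bit 18 = 0  t=4,i=9
  #...# -> .   bit 17 = 0  t=3,i=4
  #.... -> #   bit 16 = 1  t=1,i=0
  .#### -> .   bit 15 = 0  t=0,i=8
  .###. -> #   bit 14 = 1  t=3,i=1
  .##.# -> .   bit 13 = 0  t=0,i=3
  .##.. -> #   bit 12 = 1  t=6,i=3
  .#.## -> #   bit 11 = 1  t=0,i=6
  .#.#. -> #   bit 10 = 1  t=4,i=0
  .#..# -> #   bit 9 = 1  t=2,i=7
  .#... -> #   bit 8 = 1  t=1,i=10
  ..### -> .   bit 7 = 0  t=2,i=9
  ..##. -> #   bit 6 = 1  t=1,i=6
  ..#.# -> #   bit 5 = 1  t=4,i=10
  ..#.. -> #   bit 4 = 1  t=4,i=7
  ...## -> .   bit 3 = 0  t=1,i=5
  ...#. -> #   bit 2 = 1  t=4,i=6
  ....# -> #   bit 1 = 1  t=1,i=4
  ..... -> #   bit 0 = 1  t=1,i=1
  bits 10000001100110010101111101110111 = 2174312311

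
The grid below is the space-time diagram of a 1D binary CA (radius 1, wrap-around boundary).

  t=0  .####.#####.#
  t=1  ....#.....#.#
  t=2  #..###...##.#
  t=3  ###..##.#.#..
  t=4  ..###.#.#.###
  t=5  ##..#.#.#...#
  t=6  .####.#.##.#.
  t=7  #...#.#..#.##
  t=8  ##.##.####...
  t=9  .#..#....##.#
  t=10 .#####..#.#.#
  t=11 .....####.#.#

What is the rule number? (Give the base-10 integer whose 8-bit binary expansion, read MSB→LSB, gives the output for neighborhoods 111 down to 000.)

  nb ###: next=.  (t=0,i=2, bit7=0)
  nb ##.: next=#  (t=0,i=4, bit6=1)
  nb #.#: next=.  (t=0,i=0, bit5=0)
  nb #..: next=#  (t=1,i=0, bit4=1)
  nb .##: next=.  (t=0,i=1, bit3=0)
  nb .#.: next=#  (t=0,i=12, bit2=1)
  nb ..#: next=#  (t=1,i=3, bit1=1)
  nb ...: next=.  (t=1,i=1, bit0=0)
  bits 01010110 = 86

86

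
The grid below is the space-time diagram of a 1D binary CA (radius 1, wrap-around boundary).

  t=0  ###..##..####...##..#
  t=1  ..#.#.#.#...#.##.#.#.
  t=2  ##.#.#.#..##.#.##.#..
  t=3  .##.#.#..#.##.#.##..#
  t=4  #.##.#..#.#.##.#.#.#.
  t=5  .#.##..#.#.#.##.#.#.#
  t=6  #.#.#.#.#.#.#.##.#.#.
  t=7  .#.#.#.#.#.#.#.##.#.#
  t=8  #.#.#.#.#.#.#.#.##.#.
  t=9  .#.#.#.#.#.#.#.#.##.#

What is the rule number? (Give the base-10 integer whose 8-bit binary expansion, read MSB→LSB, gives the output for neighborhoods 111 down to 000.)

  nb ###: next=.  (t=0,i=0, bit7=0)
  nb ##.: next=#  (t=0,i=2, bit6=1)
  nb #.#: next=#  (t=1,i=3, bit5=1)
  nb #..: next=.  (t=0,i=3, bit4=0)
  nb .##: next=.  (t=0,i=5, bit3=0)
  nb .#.: next=.  (t=1,i=2, bit2=0)
  nb ..#: next=#  (t=0,i=4, bit1=1)
  nb ...: next=#  (t=0,i=14, bit0=1)
  bits 01100011 = 99

99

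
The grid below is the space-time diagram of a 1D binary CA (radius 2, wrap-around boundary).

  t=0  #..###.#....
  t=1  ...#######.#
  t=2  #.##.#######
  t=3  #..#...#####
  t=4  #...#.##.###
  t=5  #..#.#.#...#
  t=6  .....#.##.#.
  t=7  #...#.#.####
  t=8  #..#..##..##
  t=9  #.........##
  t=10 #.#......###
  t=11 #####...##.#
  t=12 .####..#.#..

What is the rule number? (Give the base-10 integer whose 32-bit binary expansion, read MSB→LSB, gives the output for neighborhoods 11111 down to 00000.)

  #####|#  b31=1 t=1,i=5
  ####.|#  b30=1 t=1,i=8
  ###.#|#  b29=1 t=0,i=5
  ###..|#  b28=1 t=3,i=0
  ##.##|.  b27=0 t=2,i=1
  ##.#.|#  b26=1 t=0,i=6
  ##..#|.  b25=0 t=3,i=1
  ##...|.  b24=0 t=4,i=1
  #.###|.  b23=0 t=2,i=5
  #.##.|.  b22=0 t=2,i=2
  #.#.#|#  b21=1 t=5,i=5
  #.#..|#  b20=1 t=0,i=7
  #..##|.  b19=0 t=0,i=2
  #..#.|.  b18=0 t=3,i=2
  #...#|.  b17=0 t=1,i=1
  #....|#  b16=1 t=0,i=9
  .####|.  b15=0 t=1,i=4
  .###.|#  b14=1 t=0,i=4
  .##.#|#  b13=1 t=2,i=3
  .##..|.  b12=0 t=5,i=0
  .#.##|#  b11=1 t=4,i=5
  .#.#.|.  b10=0 t=5,i=4
  .#..#|.  b9=0 t=0,i=1
  .#...|#  b8=1 t=0,i=8
  ..###|#  b7=1 t=0,i=3
  ..##.|.  b6=0 t=5,i=11
  ..#.#|.  b5=0 t=4,i=4
  ..#..|.  b4=0 t=0,i=0
  ...##|#  b3=1 t=1,i=2
  ...#.|#  b2=1 t=0,i=11
  ....#|.  b1=0 t=0,i=10
  .....|.  b0=0 t=6,i=1
  bits 11110100001100010110100110001100 = 4096878988

4096878988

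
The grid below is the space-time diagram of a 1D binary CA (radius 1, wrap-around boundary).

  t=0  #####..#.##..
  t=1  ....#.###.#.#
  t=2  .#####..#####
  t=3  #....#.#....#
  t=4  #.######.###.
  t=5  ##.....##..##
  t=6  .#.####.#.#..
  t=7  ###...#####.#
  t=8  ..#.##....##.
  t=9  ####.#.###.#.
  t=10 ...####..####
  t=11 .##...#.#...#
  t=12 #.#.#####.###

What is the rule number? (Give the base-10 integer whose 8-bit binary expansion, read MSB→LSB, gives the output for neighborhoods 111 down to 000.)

103

  ### -> .   bit 7 = 0  t=0,i=1
  ##. -> #   bit 6 = 1  t=0,i=4
  #.# -> #   bit 5 = 1  t=0,i=8
  #.. -> .   bit 4 = 0  t=0,i=5
  .## -> .   bit 3 = 0  t=0,i=0
  .#. -> #   bit 2 = 1  t=0,i=7
  ..# -> #   bit 1 = 1  t=0,i=6
  ... -> #   bit 0 = 1  t=1,i=1
  bits 01100111 = 103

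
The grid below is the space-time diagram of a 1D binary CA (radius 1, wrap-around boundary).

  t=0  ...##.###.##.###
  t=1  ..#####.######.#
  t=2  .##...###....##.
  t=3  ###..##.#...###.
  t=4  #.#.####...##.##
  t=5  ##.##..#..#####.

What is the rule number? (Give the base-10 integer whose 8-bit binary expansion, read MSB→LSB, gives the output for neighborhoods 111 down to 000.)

106

  nb ###: next=.  (t=0,i=7, bit7=0)
  nb ##.: next=#  (t=0,i=4, bit6=1)
  nb #.#: next=#  (t=0,i=5, bit5=1)
  nb #..: next=.  (t=0,i=0, bit4=0)
  nb .##: next=#  (t=0,i=3, bit3=1)
  nb .#.: next=.  (t=1,i=15, bit2=0)
  nb ..#: next=#  (t=0,i=2, bit1=1)
  nb ...: next=.  (t=0,i=1, bit0=0)
  bits 01101010 = 106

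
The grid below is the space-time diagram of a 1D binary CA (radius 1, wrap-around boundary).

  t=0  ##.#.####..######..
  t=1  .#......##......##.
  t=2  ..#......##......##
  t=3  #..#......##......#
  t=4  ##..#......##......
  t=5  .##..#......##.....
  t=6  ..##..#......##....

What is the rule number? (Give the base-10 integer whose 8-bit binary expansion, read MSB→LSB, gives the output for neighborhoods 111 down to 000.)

  ###|.  b7=0 t=0,i=6
  ##.|#  b6=1 t=0,i=1
  #.#|.  b5=0 t=0,i=2
  #..|#  b4=1 t=0,i=9
  .##|.  b3=0 t=0,i=0
  .#.|.  b2=0 t=0,i=3
  ..#|.  b1=0 t=0,i=10
  ...|.  b0=0 t=1,i=3
  bits 01010000 = 80

80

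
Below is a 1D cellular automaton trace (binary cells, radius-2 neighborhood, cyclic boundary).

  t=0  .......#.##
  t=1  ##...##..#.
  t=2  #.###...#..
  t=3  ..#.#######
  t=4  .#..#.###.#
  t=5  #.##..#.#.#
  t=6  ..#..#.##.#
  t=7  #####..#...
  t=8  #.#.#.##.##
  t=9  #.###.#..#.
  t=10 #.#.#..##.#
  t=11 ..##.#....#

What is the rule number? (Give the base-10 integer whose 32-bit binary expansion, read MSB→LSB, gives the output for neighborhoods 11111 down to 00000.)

  nb #####: next=#  (t=3,i=6, bit31=1)
  nb ####.: next=.  (t=3,i=9, bit30=0)
  nb ###.#: next=#  (t=4,i=8, bit29=1)
  nb ###..: next=#  (t=2,i=4, bit28=1)
  nb ##.##: next=.  (t=5,i=1, bit27=0)
  nb ##.#.: next=.  (t=4,i=9, bit26=0)
  nb ##..#: next=.  (t=1,i=7, bit25=0)
  nb ##...: next=#  (t=0,i=0, bit24=1)
  nb #.###: next=#  (t=2,i=2, bit23=1)
  nb #.##.: next=#  (t=0,i=9, bit22=1)
  nb #.#.#: next=#  (t=4,i=10, bit21=1)
  nb #.#..: next=.  (t=4,i=1, bit20=0)
  nb #..##: next=.  (t=10,i=6, bit19=0)
  nb #..#.: next=#  (t=1,i=8, bit18=1)
  nb #...#: next=#  (t=1,i=3, bit17=1)
  nb #....: next=#  (t=0,i=1, bit16=1)
  nb .####: next=.  (t=3,i=5, bit15=0)
  nb .###.: next=.  (t=2,i=3, bit14=0)
  nb .##.#: next=.  (t=5,i=0, bit13=0)
  nb .##..: next=.  (t=0,i=10, bit12=0)
  nb .#.##: next=.  (t=0,i=8, bit11=0)
  nb .#.#.: next=#  (t=4,i=0, bit10=1)
  nb .#..#: next=#  (t=2,i=9, bit9=1)
  nb .#...: next=.  (t=7,i=8, bit8=0)
  nb ..###: next=#  (t=7,i=0, bit7=1)
  nb ..##.: next=.  (t=1,i=5, bit6=0)
  nb ..#.#: next=.  (t=0,i=7, bit5=0)
  nb ..#..: next=#  (t=2,i=8, bit4=1)
  nb ...##: next=#  (t=1,i=4, bit3=1)
  nb ...#.: next=#  (t=0,i=6, bit2=1)
  nb ....#: next=#  (t=0,i=5, bit1=1)
  nb .....: next=.  (t=0,i=2, bit0=0)
  bits 10110001111001110000011010011110 = 2984707742

2984707742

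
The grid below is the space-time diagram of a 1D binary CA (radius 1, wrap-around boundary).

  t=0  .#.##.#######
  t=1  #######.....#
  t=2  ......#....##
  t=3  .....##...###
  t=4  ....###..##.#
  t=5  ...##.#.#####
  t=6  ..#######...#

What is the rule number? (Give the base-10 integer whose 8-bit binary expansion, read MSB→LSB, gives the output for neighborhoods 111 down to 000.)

  [7] ### => .  t=0,i=7
  [6] ##. => #  t=0,i=4
  [5] #.# => #  t=0,i=0
  [4] #.. => .  t=1,i=7
  [3] .## => #  t=0,i=3
  [2] .#. => #  t=0,i=1
  [1] ..# => #  t=1,i=11
  [0] ... => .  t=1,i=8
  bits 01101110 = 110

110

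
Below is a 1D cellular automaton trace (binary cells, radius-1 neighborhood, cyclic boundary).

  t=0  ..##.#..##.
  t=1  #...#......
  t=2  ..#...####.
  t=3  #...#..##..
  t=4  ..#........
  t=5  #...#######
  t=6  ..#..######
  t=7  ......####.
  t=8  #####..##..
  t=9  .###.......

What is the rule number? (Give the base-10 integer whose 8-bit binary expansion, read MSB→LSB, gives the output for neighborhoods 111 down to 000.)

  nb ###: next=#  (t=2,i=7, bit7=1)
  nb ##.: next=.  (t=0,i=3, bit6=0)
  nb #.#: next=#  (t=0,i=4, bit5=1)
  nb #..: next=.  (t=0,i=6, bit4=0)
  nb .##: next=.  (t=0,i=2, bit3=0)
  nb .#.: next=.  (t=0,i=5, bit2=0)
  nb ..#: next=.  (t=0,i=1, bit1=0)
  nb ...: next=#  (t=0,i=0, bit0=1)
  bits 10100001 = 161

161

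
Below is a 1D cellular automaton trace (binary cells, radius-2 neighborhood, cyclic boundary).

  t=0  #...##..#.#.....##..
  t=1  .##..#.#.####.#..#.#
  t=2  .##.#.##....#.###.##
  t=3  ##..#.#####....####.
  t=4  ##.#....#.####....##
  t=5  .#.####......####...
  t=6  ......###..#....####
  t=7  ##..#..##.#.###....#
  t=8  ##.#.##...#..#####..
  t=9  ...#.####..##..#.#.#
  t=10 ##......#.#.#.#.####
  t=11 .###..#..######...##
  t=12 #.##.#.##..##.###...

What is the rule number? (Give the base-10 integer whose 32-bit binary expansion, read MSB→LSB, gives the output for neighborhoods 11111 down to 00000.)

  ##### -> #   bit 31 = 1  t=3,i=8
  ####. -> .   bit 30 = 0  t=1,i=11
  ###.# -> #   bit 29 = 1  t=1,i=12
  ###.. -> #   bit 28 = 1  t=3,i=10
  ##.## -> #   bit 27 = 1  t=2,i=0
  ##.#. -> .   bit 26 = 0  t=1,i=13
  ##..# -> .   bit 25 = 0  t=0,i=6
  ##... -> #   bit 24 = 1  t=2,i=8
  #.### -> .   bit 23 = 0  t=1,i=9
  #.##. -> #   bit 22 = 1  t=1,i=1
  #.#.# -> #   bit 21 = 1  t=1,i=7
  #.#.. -> #   bit 20 = 1  t=0,i=10
  #..## -> #   bit 19 = 1  t=7,i=6
  #..#. -> #   bit 18 = 1  t=0,i=7
  #...# -> #   bit 17 = 1  t=0,i=2
  #.... -> #   bit 16 = 1  t=0,i=12
  .#### -> .   bit 15 = 0  t=1,i=10
  .###. -> #   bit 14 = 1  t=2,i=15
  .##.# -> .   bit 13 = 0  t=2,i=2
  .##.. -> #   bit 12 = 1  t=0,i=5
  .#.## -> .   bit 11 = 0  t=1,i=0
  .#.#. -> #   bit 10 = 1  t=0,i=9
  .#..# -> #   bit 9 = 1  t=1,i=15
  .#... -> #   bit 8 = 1  t=0,i=1
  ..### -> .   bit 7 = 0  t=3,i=15
  ..##. -> .   bit 6 = 0  t=0,i=4
  ..#.# -> .   bit 5 = 0  t=0,i=8
  ..#.. -> .   bit 4 = 0  t=0,i=0
  ...## -> .   bit 3 = 0  t=0,i=3
  ...#. -> .   bit 2 = 0  t=2,i=11
  ....# -> #   bit 1 = 1  t=0,i=14
  ..... -> .   bit 0 = 0  t=0,i=13
  bits 10111001011111110101011100000010 = 3112130306

3112130306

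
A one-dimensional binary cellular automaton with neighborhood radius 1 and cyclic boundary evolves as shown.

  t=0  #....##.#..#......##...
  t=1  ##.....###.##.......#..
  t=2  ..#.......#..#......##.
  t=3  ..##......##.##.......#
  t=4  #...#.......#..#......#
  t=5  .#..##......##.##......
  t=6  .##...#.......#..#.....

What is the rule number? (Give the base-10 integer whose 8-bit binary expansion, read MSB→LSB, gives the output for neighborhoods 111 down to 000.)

52

  [7] ### => .  t=1,i=8
  [6] ##. => .  t=0,i=6
  [5] #.# => #  t=0,i=7
  [4] #.. => #  t=0,i=1
  [3] .## => .  t=0,i=5
  [2] .#. => #  t=0,i=0
  [1] ..# => .  t=0,i=4
  [0] ... => .  t=0,i=2
  bits 00110100 = 52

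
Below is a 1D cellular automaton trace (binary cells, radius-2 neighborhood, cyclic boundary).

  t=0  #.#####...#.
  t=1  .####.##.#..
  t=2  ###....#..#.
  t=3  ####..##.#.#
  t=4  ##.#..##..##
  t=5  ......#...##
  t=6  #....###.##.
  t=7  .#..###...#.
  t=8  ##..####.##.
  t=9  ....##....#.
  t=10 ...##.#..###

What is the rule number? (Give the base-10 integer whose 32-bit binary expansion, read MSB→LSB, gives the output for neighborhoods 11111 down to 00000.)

2441406940

  ##### -> #   bit 31 = 1  t=0,i=4
  ####. -> .   bit 30 = 0  t=0,i=5
  ###.# -> .   bit 29 = 0  t=1,i=4
  ###.. -> #   bit 28 = 1  t=0,i=6
  ##.## -> .   bit 27 = 0  t=1,i=5
  ##.#. -> .   bit 26 = 0  t=1,i=8
  ##..# -> .   bit 25 = 0  t=3,i=4
  ##... -> #   bit 24 = 1  t=0,i=7
  #.### -> #   bit 23 = 1  t=0,i=2
  #.##. -> .   bit 22 = 0  t=1,i=6
  #.#.# -> .   bit 21 = 0  t=0,i=0
  #.#.. -> .   bit 20 = 0  t=1,i=9
  #..## -> .   bit 19 = 0  t=3,i=5
  #..#. -> #   bit 18 = 1  t=2,i=9
  #...# -> .   bit 17 = 0  t=0,i=8
  #.... -> .   bit 16 = 0  t=2,i=4
  .#### -> #   bit 15 = 1  t=0,i=3
  .###. -> #   bit 14 = 1  t=2,i=1
  .##.# -> #   bit 13 = 1  t=1,i=7
  .##.. -> .   bit 12 = 0  t=4,i=7
  .#.## -> #   bit 11 = 1  t=0,i=1
  .#.#. -> .   bit 10 = 0  t=0,i=11
  .#..# -> .   bit 9 = 0  t=2,i=8
  .#... -> #   bit 8 = 1  t=1,i=10
  ..### -> #   bit 7 = 1  t=1,i=1
  ..##. -> #   bit 6 = 1  t=3,i=6
  ..#.# -> .   bit 5 = 0  t=0,i=10
  ..#.. -> #   bit 4 = 1  t=2,i=7
  ...## -> #   bit 3 = 1  t=1,i=0
  ...#. -> #   bit 2 = 1  t=0,i=9
  ....# -> .   bit 1 = 0  t=2,i=5
  ..... -> .   bit 0 = 0  t=5,i=2
  bits 10010001100001001110100111011100 = 2441406940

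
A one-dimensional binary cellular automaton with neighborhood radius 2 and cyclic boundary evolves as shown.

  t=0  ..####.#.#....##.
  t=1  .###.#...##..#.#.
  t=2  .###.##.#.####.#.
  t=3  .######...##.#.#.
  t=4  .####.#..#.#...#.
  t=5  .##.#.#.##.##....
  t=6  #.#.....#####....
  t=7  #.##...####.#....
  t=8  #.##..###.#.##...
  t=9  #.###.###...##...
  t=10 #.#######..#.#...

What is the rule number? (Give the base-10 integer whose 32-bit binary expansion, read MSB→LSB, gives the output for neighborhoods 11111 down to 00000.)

3134517672

  [31] ##### => #  t=3,i=3
  [30] ####. => .  t=0,i=4
  [29] ###.# => #  t=0,i=5
  [28] ###.. => #  t=3,i=6
  [27] ##.## => #  t=2,i=4
  [26] ##.#. => .  t=0,i=6
  [25] ##..# => #  t=1,i=11
  [24] ##... => .  t=0,i=16
  [23] #.### => #  t=2,i=10
  [22] #.##. => #  t=2,i=5
  [21] #.#.# => .  t=0,i=7
  [20] #.#.. => #  t=0,i=9
  [19] #..## => .  t=1,i=0
  [18] #..#. => #  t=1,i=12
  [17] #...# => .  t=0,i=0
  [16] #.... => .  t=0,i=11
  [15] .#### => #  t=0,i=3
  [14] .###. => #  t=1,i=2
  [13] .##.# => #  t=2,i=6
  [12] .##.. => #  t=0,i=15
  [11] .#.## => .  t=2,i=9
  [10] .#.#. => .  t=0,i=8
  [9] .#..# => .  t=1,i=16
  [8] .#... => #  t=0,i=10
  [7] ..### => #  t=0,i=2
  [6] ..##. => .  t=0,i=14
  [5] ..#.# => #  t=1,i=13
  [4] ..#.. => .  t=4,i=15
  [3] ...## => #  t=0,i=1
  [2] ...#. => .  t=4,i=14
  [1] ....# => .  t=0,i=12
  [0] ..... => .  t=5,i=15
  bits 10111010110101001111000110101000 = 3134517672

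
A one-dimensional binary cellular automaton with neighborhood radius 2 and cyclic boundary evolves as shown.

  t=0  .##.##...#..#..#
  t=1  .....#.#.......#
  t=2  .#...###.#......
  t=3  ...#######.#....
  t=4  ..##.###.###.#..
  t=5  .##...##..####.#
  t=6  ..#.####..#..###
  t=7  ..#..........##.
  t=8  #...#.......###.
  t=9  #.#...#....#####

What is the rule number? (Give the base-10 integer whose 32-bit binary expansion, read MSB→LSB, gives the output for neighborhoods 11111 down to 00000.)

2754827496

  #####|#  b31=1 t=3,i=5
  ####.|.  b30=0 t=3,i=8
  ###.#|#  b29=1 t=2,i=7
  ###..|.  b28=0 t=6,i=7
  ##.##|.  b27=0 t=0,i=3
  ##.#.|#  b26=1 t=2,i=8
  ##..#|.  b25=0 t=5,i=8
  ##...|.  b24=0 t=0,i=6
  #.###|.  b23=0 t=4,i=5
  #.##.|.  b22=0 t=0,i=1
  #.#.#|#  b21=1 t=5,i=15
  #.#..|#  b20=1 t=1,i=7
  #..##|.  b19=0 t=5,i=9
  #..#.|.  b18=0 t=0,i=11
  #...#|#  b17=1 t=0,i=7
  #....|#  b16=1 t=1,i=1
  .####|.  b15=0 t=3,i=4
  .###.|#  b14=1 t=2,i=6
  .##.#|.  b13=0 t=0,i=2
  .##..|#  b12=1 t=0,i=5
  .#.##|.  b11=0 t=0,i=0
  .#.#.|#  b10=1 t=1,i=6
  .#..#|.  b9=0 t=0,i=10
  .#...|.  b8=0 t=1,i=0
  ..###|#  b7=1 t=2,i=5
  ..##.|#  b6=1 t=4,i=2
  ..#.#|#  b5=1 t=0,i=15
  ..#..|.  b4=0 t=0,i=9
  ...##|#  b3=1 t=2,i=4
  ...#.|.  b2=0 t=0,i=8
  ....#|.  b1=0 t=1,i=3
  .....|.  b0=0 t=1,i=2
  bits 10100100001100110101010011101000 = 2754827496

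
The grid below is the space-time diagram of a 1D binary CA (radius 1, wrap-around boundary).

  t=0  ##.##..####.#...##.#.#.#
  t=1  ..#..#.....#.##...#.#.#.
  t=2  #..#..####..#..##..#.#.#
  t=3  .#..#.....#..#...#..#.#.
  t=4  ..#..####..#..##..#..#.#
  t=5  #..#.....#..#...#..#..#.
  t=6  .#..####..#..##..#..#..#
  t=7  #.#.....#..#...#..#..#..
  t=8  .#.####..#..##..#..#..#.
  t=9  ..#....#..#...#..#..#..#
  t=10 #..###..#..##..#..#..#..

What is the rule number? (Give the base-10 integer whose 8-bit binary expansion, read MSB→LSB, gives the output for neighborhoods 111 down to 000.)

  nb ###: next=.  (t=0,i=0, bit7=0)
  nb ##.: next=.  (t=0,i=1, bit6=0)
  nb #.#: next=#  (t=0,i=2, bit5=1)
  nb #..: next=#  (t=0,i=5, bit4=1)
  nb .##: next=.  (t=0,i=3, bit3=0)
  nb .#.: next=.  (t=0,i=12, bit2=0)
  nb ..#: next=.  (t=0,i=6, bit1=0)
  nb ...: next=#  (t=0,i=14, bit0=1)
  bits 00110001 = 49

49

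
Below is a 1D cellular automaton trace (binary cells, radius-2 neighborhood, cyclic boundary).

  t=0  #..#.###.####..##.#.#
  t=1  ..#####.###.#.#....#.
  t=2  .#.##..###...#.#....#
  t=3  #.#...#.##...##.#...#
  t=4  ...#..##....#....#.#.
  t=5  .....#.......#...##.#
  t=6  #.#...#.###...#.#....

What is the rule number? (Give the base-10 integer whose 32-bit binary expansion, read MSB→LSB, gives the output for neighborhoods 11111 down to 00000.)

  [31] ##### => #  t=1,i=4
  [30] ####. => .  t=0,i=11
  [29] ###.# => .  t=0,i=7
  [28] ###.. => #  t=0,i=12
  [27] ##.## => #  t=0,i=8
  [26] ##.#. => .  t=0,i=17
  [25] ##..# => .  t=0,i=1
  [24] ##... => .  t=2,i=10
  [23] #.### => #  t=0,i=5
  [22] #.##. => .  t=0,i=20
  [21] #.#.# => .  t=0,i=18
  [20] #.#.. => .  t=1,i=14
  [19] #..## => #  t=0,i=14
  [18] #..#. => #  t=0,i=2
  [17] #...# => .  t=1,i=0
  [16] #.... => .  t=1,i=16
  [15] .#### => #  t=0,i=10
  [14] .###. => #  t=0,i=6
  [13] .##.# => .  t=0,i=16
  [12] .##.. => .  t=0,i=0
  [11] .#.## => #  t=0,i=4
  [10] .#.#. => #  t=1,i=13
  [9] .#..# => .  t=4,i=4
  [8] .#... => #  t=1,i=15
  [7] ..### => .  t=1,i=2
  [6] ..##. => .  t=0,i=15
  [5] ..#.# => #  t=0,i=3
  [4] ..#.. => .  t=1,i=19
  [3] ...## => #  t=1,i=1
  [2] ...#. => .  t=1,i=18
  [1] ....# => .  t=1,i=17
  [0] ..... => #  t=5,i=2
  bits 10011000100011001100110100101001 = 2559364393

2559364393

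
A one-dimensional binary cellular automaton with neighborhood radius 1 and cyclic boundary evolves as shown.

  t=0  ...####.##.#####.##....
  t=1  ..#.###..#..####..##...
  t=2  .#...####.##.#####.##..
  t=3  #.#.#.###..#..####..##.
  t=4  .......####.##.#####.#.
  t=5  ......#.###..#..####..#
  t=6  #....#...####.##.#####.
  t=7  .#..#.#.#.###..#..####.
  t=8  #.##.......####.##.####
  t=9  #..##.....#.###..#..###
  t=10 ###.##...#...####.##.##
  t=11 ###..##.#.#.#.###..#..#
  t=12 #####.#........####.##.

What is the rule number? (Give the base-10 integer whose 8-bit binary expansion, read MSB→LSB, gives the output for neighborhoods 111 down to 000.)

  [7] ### => #  t=0,i=4
  [6] ##. => #  t=0,i=6
  [5] #.# => .  t=0,i=7
  [4] #.. => #  t=0,i=19
  [3] .## => .  t=0,i=3
  [2] .#. => .  t=1,i=2
  [1] ..# => #  t=0,i=2
  [0] ... => .  t=0,i=0
  bits 11010010 = 210

210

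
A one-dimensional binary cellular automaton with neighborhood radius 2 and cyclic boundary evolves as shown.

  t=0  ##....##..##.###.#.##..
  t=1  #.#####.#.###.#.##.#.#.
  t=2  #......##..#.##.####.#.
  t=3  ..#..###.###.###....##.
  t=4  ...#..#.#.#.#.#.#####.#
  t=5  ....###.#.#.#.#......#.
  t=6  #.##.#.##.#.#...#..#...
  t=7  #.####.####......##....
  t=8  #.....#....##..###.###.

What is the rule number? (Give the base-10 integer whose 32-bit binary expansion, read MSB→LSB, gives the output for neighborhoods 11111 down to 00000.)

258302570

  #####|.  b31=0 t=1,i=4
  ####.|.  b30=0 t=1,i=5
  ###.#|.  b29=0 t=0,i=15
  ###..|.  b28=0 t=3,i=15
  ##.##|#  b27=1 t=0,i=12
  ##.#.|#  b26=1 t=0,i=16
  ##..#|#  b25=1 t=0,i=8
  ##...|#  b24=1 t=0,i=2
  #.###|.  b23=0 t=0,i=13
  #.##.|#  b22=1 t=0,i=19
  #.#.#|#  b21=1 t=0,i=17
  #.#..|.  b20=0 t=2,i=0
  #..##|.  b19=0 t=0,i=9
  #..#.|#  b18=1 t=2,i=10
  #...#|.  b17=0 t=3,i=0
  #....|#  b16=1 t=0,i=3
  .####|.  b15=0 t=1,i=3
  .###.|#  b14=1 t=0,i=14
  .##.#|#  b13=1 t=0,i=11
  .##..|.  b12=0 t=0,i=1
  .#.##|.  b11=0 t=0,i=18
  .#.#.|.  b10=0 t=1,i=20
  .#..#|#  b9=1 t=3,i=3
  .#...|.  b8=0 t=2,i=1
  ..###|.  b7=0 t=3,i=5
  ..##.|#  b6=1 t=0,i=0
  ..#.#|#  b5=1 t=2,i=11
  ..#..|.  b4=0 t=3,i=2
  ...##|#  b3=1 t=0,i=5
  ...#.|.  b2=0 t=3,i=1
  ....#|#  b1=1 t=0,i=4
  .....|.  b0=0 t=2,i=3
  bits 00001111011001010110001001101010 = 258302570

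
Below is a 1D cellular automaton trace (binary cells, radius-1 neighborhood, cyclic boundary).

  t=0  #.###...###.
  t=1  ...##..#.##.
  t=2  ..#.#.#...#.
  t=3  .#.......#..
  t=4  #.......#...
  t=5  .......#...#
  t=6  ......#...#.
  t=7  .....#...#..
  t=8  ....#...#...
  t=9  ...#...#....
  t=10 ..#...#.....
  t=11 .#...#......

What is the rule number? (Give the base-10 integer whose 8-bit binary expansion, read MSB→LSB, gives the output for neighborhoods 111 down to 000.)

  ### -> #   bit 7 = 1  t=0,i=3
  ##. -> #   bit 6 = 1  t=0,i=4
  #.# -> .   bit 5 = 0  t=0,i=1
  #.. -> .   bit 4 = 0  t=0,i=5
  .## -> .   bit 3 = 0  t=0,i=2
  .#. -> .   bit 2 = 0  t=0,i=0
  ..# -> #   bit 1 = 1  t=0,i=7
  ... -> .   bit 0 = 0  t=0,i=6
  bits 11000010 = 194

194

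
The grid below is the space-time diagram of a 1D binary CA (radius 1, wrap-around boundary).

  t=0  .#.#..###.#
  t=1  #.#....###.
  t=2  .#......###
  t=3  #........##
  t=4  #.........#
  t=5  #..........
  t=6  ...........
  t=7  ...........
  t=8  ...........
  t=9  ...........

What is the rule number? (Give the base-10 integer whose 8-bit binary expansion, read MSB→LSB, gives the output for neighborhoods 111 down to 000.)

  ###|#  b7=1 t=0,i=7
  ##.|#  b6=1 t=0,i=8
  #.#|#  b5=1 t=0,i=0
  #..|.  b4=0 t=0,i=4
  .##|.  b3=0 t=0,i=6
  .#.|.  b2=0 t=0,i=1
  ..#|.  b1=0 t=0,i=5
  ...|.  b0=0 t=1,i=4
  bits 11100000 = 224

224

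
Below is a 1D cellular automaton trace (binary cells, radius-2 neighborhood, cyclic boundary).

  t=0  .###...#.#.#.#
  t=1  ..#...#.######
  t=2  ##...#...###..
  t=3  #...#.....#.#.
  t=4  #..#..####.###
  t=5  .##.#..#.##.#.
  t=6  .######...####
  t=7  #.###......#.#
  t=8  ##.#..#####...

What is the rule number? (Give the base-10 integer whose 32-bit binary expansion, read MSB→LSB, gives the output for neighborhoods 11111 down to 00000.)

2922767943

  [31] ##### => #  t=1,i=10
  [30] ####. => .  t=1,i=12
  [29] ###.# => #  t=4,i=9
  [28] ###.. => .  t=0,i=3
  [27] ##.## => #  t=4,i=10
  [26] ##.#. => #  t=5,i=3
  [25] ##..# => #  t=1,i=0
  [24] ##... => .  t=0,i=4
  [23] #.### => .  t=0,i=1
  [22] #.##. => .  t=5,i=9
  [21] #.#.# => #  t=0,i=9
  [20] #.#.. => #  t=3,i=0
  [19] #..## => .  t=2,i=13
  [18] #..#. => #  t=1,i=1
  [17] #...# => .  t=0,i=5
  [16] #.... => #  t=3,i=6
  [15] .#### => #  t=1,i=9
  [14] .###. => #  t=0,i=2
  [13] .##.# => #  t=5,i=2
  [12] .##.. => .  t=2,i=1
  [11] .#.## => .  t=0,i=0
  [10] .#.#. => #  t=0,i=8
  [9] .#..# => #  t=4,i=4
  [8] .#... => .  t=1,i=3
  [7] ..### => .  t=2,i=9
  [6] ..##. => #  t=2,i=0
  [5] ..#.# => .  t=0,i=7
  [4] ..#.. => .  t=1,i=2
  [3] ...## => .  t=2,i=8
  [2] ...#. => #  t=0,i=6
  [1] ....# => #  t=3,i=8
  [0] ..... => #  t=3,i=7
  bits 10101110001101011110011001000111 = 2922767943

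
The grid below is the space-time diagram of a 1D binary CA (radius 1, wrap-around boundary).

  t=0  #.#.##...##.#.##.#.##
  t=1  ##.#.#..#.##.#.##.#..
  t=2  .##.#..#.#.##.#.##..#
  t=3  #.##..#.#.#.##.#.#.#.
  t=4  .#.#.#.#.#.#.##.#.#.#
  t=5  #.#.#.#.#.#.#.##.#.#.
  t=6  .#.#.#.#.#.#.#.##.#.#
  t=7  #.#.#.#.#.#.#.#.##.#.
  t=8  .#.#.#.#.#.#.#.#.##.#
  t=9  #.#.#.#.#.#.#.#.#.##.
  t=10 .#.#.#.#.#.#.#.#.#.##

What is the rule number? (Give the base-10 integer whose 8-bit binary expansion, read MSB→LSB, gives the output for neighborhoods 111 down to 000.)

  [7] ### => .  t=0,i=20
  [6] ##. => #  t=0,i=0
  [5] #.# => #  t=0,i=1
  [4] #.. => .  t=0,i=6
  [3] .## => .  t=0,i=4
  [2] .#. => .  t=0,i=2
  [1] ..# => #  t=0,i=8
  [0] ... => .  t=0,i=7
  bits 01100010 = 98

98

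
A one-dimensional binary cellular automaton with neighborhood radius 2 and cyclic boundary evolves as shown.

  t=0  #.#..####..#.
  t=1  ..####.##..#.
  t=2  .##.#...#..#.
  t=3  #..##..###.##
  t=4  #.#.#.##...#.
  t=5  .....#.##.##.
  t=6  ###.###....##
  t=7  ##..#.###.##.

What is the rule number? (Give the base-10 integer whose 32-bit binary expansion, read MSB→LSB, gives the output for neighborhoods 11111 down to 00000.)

  ##### -> #   bit 31 = 1  t=6,i=0
  ####. -> #   bit 30 = 1  t=0,i=7
  ###.# -> .   bit 29 = 0  t=1,i=5
  ###.. -> #   bit 28 = 1  t=0,i=8
  ##.## -> .   bit 27 = 0  t=1,i=6
  ##.#. -> #   bit 26 = 1  t=2,i=3
  ##..# -> .   bit 25 = 0  t=0,i=9
  ##... -> #   bit 24 = 1  t=4,i=8
  #.### -> #   bit 23 = 1  t=3,i=11
  #.##. -> .   bit 22 = 0  t=1,i=7
  #.#.# -> .   bit 21 = 0  t=0,i=0
  #.#.. -> #   bit 20 = 1  t=0,i=2
  #..## -> #   bit 19 = 1  t=0,i=4
  #..#. -> .   bit 18 = 0  t=0,i=10
  #...# -> .   bit 17 = 0  t=1,i=0
  #.... -> #   bit 16 = 1  t=5,i=0
  .#### -> .   bit 15 = 0  t=0,i=6
  .###. -> .   bit 14 = 0  t=3,i=8
  .##.# -> .   bit 13 = 0  t=2,i=2
  .##.. -> #   bit 12 = 1  t=1,i=8
  .#.## -> #   bit 11 = 1  t=4,i=5
  .#.#. -> .   bit 10 = 0  t=0,i=1
  .#..# -> #   bit 9 = 1  t=0,i=3
  .#... -> .   bit 8 = 0  t=1,i=12
  ..### -> #   bit 7 = 1  t=0,i=5
  ..##. -> .   bit 6 = 0  t=2,i=1
  ..#.# -> #   bit 5 = 1  t=0,i=11
  ..#.. -> #   bit 4 = 1  t=1,i=11
  ...## -> #   bit 3 = 1  t=1,i=1
  ...#. -> #   bit 2 = 1  t=2,i=7
  ....# -> .   bit 1 = 0  t=5,i=3
  ..... -> #   bit 0 = 1  t=5,i=1
  bits 11010101100110010001101010111101 = 3583580861

3583580861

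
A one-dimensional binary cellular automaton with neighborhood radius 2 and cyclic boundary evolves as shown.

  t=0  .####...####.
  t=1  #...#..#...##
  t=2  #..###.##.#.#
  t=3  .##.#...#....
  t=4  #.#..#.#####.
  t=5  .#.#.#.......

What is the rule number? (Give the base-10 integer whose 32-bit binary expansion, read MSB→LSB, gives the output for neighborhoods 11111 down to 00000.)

  #####|.  b31=0 t=4,i=9
  ####.|.  b30=0 t=0,i=3
  ###.#|.  b29=0 t=2,i=5
  ###..|#  b28=1 t=0,i=4
  ##.##|.  b27=0 t=2,i=6
  ##.#.|.  b26=0 t=2,i=9
  ##..#|#  b25=1 t=0,i=12
  ##...|.  b24=0 t=0,i=5
  #.###|.  b23=0 t=4,i=7
  #.##.|.  b22=0 t=2,i=7
  #.#.#|.  b21=0 t=2,i=10
  #.#..|.  b20=0 t=3,i=4
  #..##|#  b19=1 t=0,i=0
  #..#.|.  b18=0 t=1,i=6
  #...#|.  b17=0 t=0,i=6
  #....|#  b16=1 t=3,i=10
  .####|.  b15=0 t=0,i=2
  .###.|#  b14=1 t=1,i=12
  .##.#|#  b13=1 t=2,i=8
  .##..|.  b12=0 t=2,i=0
  .#.##|.  b11=0 t=2,i=11
  .#.#.|#  b10=1 t=4,i=1
  .#..#|#  b9=1 t=1,i=5
  .#...|#  b8=1 t=1,i=8
  ..###|.  b7=0 t=0,i=1
  ..##.|.  b6=0 t=3,i=1
  ..#.#|#  b5=1 t=4,i=5
  ..#..|#  b4=1 t=1,i=4
  ...##|#  b3=1 t=0,i=7
  ...#.|#  b2=1 t=1,i=3
  ....#|.  b1=0 t=3,i=12
  .....|#  b0=1 t=3,i=11
  bits 00010010000010010110011100111101 = 302606141

302606141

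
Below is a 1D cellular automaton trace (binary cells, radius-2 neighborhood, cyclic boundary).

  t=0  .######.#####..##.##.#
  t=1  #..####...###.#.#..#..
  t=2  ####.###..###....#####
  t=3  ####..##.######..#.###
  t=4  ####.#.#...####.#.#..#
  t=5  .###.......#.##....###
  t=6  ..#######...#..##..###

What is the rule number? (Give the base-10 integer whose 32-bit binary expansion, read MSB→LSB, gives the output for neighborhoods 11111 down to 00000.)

  #####|#  b31=1 t=0,i=3
  ####.|#  b30=1 t=0,i=5
  ###.#|#  b29=1 t=0,i=6
  ###..|#  b28=1 t=0,i=12
  ##.##|.  b27=0 t=0,i=7
  ##.#.|.  b26=0 t=0,i=20
  ##..#|.  b25=0 t=0,i=13
  ##...|#  b24=1 t=1,i=7
  #.###|.  b23=0 t=0,i=1
  #.##.|.  b22=0 t=0,i=18
  #.#.#|.  b21=0 t=0,i=21
  #.#..|.  b20=0 t=1,i=16
  #..##|#  b19=1 t=0,i=14
  #..#.|#  b18=1 t=1,i=18
  #...#|.  b17=0 t=1,i=8
  #....|#  b16=1 t=2,i=14
  .####|.  b15=0 t=0,i=2
  .###.|#  b14=1 t=1,i=11
  .##.#|#  b13=1 t=0,i=16
  .##..|.  b12=0 t=5,i=14
  .#.##|#  b11=1 t=0,i=0
  .#.#.|.  b10=0 t=1,i=15
  .#..#|#  b9=1 t=1,i=1
  .#...|.  b8=0 t=4,i=8
  ..###|#  b7=1 t=1,i=3
  ..##.|.  b6=0 t=0,i=15
  ..#.#|.  b5=0 t=3,i=17
  ..#..|#  b4=1 t=1,i=0
  ...##|.  b3=0 t=1,i=9
  ...#.|.  b2=0 t=5,i=10
  ....#|.  b1=0 t=2,i=15
  .....|#  b0=1 t=5,i=6
  bits 11110001000011010110101010010001 = 4044188305

4044188305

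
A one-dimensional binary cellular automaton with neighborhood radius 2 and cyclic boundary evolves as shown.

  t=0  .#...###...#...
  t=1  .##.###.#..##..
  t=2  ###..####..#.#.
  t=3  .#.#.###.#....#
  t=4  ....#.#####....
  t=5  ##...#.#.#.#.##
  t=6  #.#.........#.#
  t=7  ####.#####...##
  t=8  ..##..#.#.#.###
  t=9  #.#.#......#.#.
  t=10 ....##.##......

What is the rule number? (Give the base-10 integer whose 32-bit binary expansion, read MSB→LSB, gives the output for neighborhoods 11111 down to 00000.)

1733355993

  ##### -> .   bit 31 = 0  t=4,i=8
  ####. -> #   bit 30 = 1  t=2,i=7
  ###.# -> #   bit 29 = 1  t=1,i=6
  ###.. -> .   bit 28 = 0  t=0,i=7
  ##.## -> .   bit 27 = 0  t=1,i=3
  ##.#. -> #   bit 26 = 1  t=1,i=7
  ##..# -> #   bit 25 = 1  t=2,i=3
  ##... -> #   bit 24 = 1  t=0,i=8
  #.### -> .   bit 23 = 0  t=1,i=4
  #.##. -> #   bit 22 = 1  t=6,i=14
  #.#.# -> .   bit 21 = 0  t=2,i=13
  #.#.. -> #   bit 20 = 1  t=1,i=8
  #..## -> .   bit 19 = 0  t=1,i=10
  #..#. -> .   bit 18 = 0  t=2,i=10
  #...# -> .   bit 17 = 0  t=0,i=3
  #.... -> .   bit 16 = 0  t=0,i=13
  .#### -> #   bit 15 = 1  t=2,i=6
  .###. -> #   bit 14 = 1  t=0,i=6
  .##.# -> #   bit 13 = 1  t=1,i=2
  .##.. -> .   bit 12 = 0  t=1,i=12
  .#.## -> #   bit 11 = 1  t=2,i=14
  .#.#. -> .   bit 10 = 0  t=2,i=12
  .#..# -> .   bit 9 = 0  t=1,i=9
  .#... -> #   bit 8 = 1  t=0,i=2
  ..### -> #   bit 7 = 1  t=0,i=5
  ..##. -> #   bit 6 = 1  t=1,i=1
  ..#.# -> .   bit 5 = 0  t=2,i=11
  ..#.. -> #   bit 4 = 1  t=0,i=1
  ...## -> #   bit 3 = 1  t=0,i=4
  ...#. -> .   bit 2 = 0  t=0,i=0
  ....# -> .   bit 1 = 0  t=0,i=14
  ..... -> #   bit 0 = 1  t=4,i=0
  bits 01100111010100001110100111011001 = 1733355993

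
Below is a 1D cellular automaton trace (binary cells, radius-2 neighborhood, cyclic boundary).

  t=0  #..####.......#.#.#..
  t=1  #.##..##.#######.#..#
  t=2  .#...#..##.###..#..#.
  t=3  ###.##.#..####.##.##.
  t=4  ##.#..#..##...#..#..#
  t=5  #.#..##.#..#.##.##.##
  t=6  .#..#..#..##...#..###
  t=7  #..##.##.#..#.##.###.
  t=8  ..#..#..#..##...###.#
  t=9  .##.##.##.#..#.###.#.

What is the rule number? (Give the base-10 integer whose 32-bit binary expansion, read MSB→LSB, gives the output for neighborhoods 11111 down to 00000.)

2643215807

  [31] ##### => #  t=1,i=11
  [30] ####. => .  t=0,i=5
  [29] ###.# => .  t=1,i=15
  [28] ###.. => #  t=0,i=6
  [27] ##.## => #  t=1,i=1
  [26] ##.#. => #  t=1,i=16
  [25] ##..# => .  t=1,i=4
  [24] ##... => #  t=0,i=7
  [23] #.### => #  t=1,i=9
  [22] #.##. => .  t=1,i=2
  [21] #.#.# => .  t=0,i=16
  [20] #.#.. => .  t=0,i=18
  [19] #..## => #  t=0,i=2
  [18] #..#. => #  t=0,i=20
  [17] #...# => .  t=2,i=3
  [16] #.... => .  t=0,i=8
  [15] .#### => .  t=0,i=4
  [14] .###. => #  t=2,i=12
  [13] .##.# => .  t=1,i=0
  [12] .##.. => .  t=1,i=3
  [11] .#.## => .  t=5,i=12
  [10] .#.#. => #  t=0,i=15
  [9] .#..# => .  t=0,i=1
  [8] .#... => #  t=2,i=2
  [7] ..### => #  t=0,i=3
  [6] ..##. => .  t=1,i=6
  [5] ..#.# => #  t=0,i=14
  [4] ..#.. => #  t=0,i=0
  [3] ...## => #  t=8,i=15
  [2] ...#. => #  t=0,i=13
  [1] ....# => #  t=0,i=12
  [0] ..... => #  t=0,i=9
  bits 10011101100011000100010110111111 = 2643215807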